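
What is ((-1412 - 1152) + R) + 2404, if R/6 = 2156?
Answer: 12776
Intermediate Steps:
R = 12936 (R = 6*2156 = 12936)
((-1412 - 1152) + R) + 2404 = ((-1412 - 1152) + 12936) + 2404 = (-2564 + 12936) + 2404 = 10372 + 2404 = 12776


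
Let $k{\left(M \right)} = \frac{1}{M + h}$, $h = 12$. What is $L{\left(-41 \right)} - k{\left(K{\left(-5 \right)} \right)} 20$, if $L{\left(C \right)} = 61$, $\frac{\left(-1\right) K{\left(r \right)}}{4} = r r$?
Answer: $\frac{1347}{22} \approx 61.227$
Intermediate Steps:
$K{\left(r \right)} = - 4 r^{2}$ ($K{\left(r \right)} = - 4 r r = - 4 r^{2}$)
$k{\left(M \right)} = \frac{1}{12 + M}$ ($k{\left(M \right)} = \frac{1}{M + 12} = \frac{1}{12 + M}$)
$L{\left(-41 \right)} - k{\left(K{\left(-5 \right)} \right)} 20 = 61 - \frac{1}{12 - 4 \left(-5\right)^{2}} \cdot 20 = 61 - \frac{1}{12 - 100} \cdot 20 = 61 - \frac{1}{-88} \cdot 20 = 61 - \left(- \frac{1}{88}\right) 20 = 61 - - \frac{5}{22} = 61 + \frac{5}{22} = \frac{1347}{22}$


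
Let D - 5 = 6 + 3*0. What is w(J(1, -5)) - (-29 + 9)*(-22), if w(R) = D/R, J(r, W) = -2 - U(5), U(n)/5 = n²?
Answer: -55891/127 ≈ -440.09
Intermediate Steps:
U(n) = 5*n²
J(r, W) = -127 (J(r, W) = -2 - 5*5² = -2 - 5*25 = -2 - 1*125 = -2 - 125 = -127)
D = 11 (D = 5 + (6 + 3*0) = 5 + (6 + 0) = 5 + 6 = 11)
w(R) = 11/R
w(J(1, -5)) - (-29 + 9)*(-22) = 11/(-127) - (-29 + 9)*(-22) = 11*(-1/127) - (-20)*(-22) = -11/127 - 1*440 = -11/127 - 440 = -55891/127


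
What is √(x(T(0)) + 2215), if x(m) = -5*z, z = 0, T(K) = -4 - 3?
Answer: √2215 ≈ 47.064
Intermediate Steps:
T(K) = -7
x(m) = 0 (x(m) = -5*0 = 0)
√(x(T(0)) + 2215) = √(0 + 2215) = √2215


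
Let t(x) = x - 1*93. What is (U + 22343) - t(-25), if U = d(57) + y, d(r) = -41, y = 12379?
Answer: 34799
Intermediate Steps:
t(x) = -93 + x (t(x) = x - 93 = -93 + x)
U = 12338 (U = -41 + 12379 = 12338)
(U + 22343) - t(-25) = (12338 + 22343) - (-93 - 25) = 34681 - 1*(-118) = 34681 + 118 = 34799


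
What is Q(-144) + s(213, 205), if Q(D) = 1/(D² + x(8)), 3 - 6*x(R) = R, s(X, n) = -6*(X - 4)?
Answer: -156011388/124411 ≈ -1254.0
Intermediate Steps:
s(X, n) = 24 - 6*X (s(X, n) = -6*(-4 + X) = 24 - 6*X)
x(R) = ½ - R/6
Q(D) = 1/(-⅚ + D²) (Q(D) = 1/(D² + (½ - ⅙*8)) = 1/(D² + (½ - 4/3)) = 1/(D² - ⅚) = 1/(-⅚ + D²))
Q(-144) + s(213, 205) = 6/(-5 + 6*(-144)²) + (24 - 6*213) = 6/(-5 + 6*20736) + (24 - 1278) = 6/(-5 + 124416) - 1254 = 6/124411 - 1254 = -156011388/124411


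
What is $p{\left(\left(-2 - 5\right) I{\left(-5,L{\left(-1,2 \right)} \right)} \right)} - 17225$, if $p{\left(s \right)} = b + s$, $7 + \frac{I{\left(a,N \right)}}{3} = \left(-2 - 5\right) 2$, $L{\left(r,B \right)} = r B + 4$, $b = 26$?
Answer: $-16758$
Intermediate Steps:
$L{\left(r,B \right)} = 4 + B r$ ($L{\left(r,B \right)} = B r + 4 = 4 + B r$)
$I{\left(a,N \right)} = -63$ ($I{\left(a,N \right)} = -21 + 3 \left(-2 - 5\right) 2 = -21 + 3 \left(\left(-7\right) 2\right) = -21 + 3 \left(-14\right) = -21 - 42 = -63$)
$p{\left(s \right)} = 26 + s$
$p{\left(\left(-2 - 5\right) I{\left(-5,L{\left(-1,2 \right)} \right)} \right)} - 17225 = \left(26 + \left(-2 - 5\right) \left(-63\right)\right) - 17225 = \left(26 - -441\right) - 17225 = \left(26 + 441\right) - 17225 = 467 - 17225 = -16758$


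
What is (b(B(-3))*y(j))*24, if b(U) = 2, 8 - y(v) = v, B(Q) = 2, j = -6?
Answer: 672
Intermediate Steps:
y(v) = 8 - v
(b(B(-3))*y(j))*24 = (2*(8 - 1*(-6)))*24 = (2*(8 + 6))*24 = (2*14)*24 = 28*24 = 672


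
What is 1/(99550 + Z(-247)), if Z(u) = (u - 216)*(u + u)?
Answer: 1/328272 ≈ 3.0463e-6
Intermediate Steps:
Z(u) = 2*u*(-216 + u) (Z(u) = (-216 + u)*(2*u) = 2*u*(-216 + u))
1/(99550 + Z(-247)) = 1/(99550 + 2*(-247)*(-216 - 247)) = 1/(99550 + 2*(-247)*(-463)) = 1/(99550 + 228722) = 1/328272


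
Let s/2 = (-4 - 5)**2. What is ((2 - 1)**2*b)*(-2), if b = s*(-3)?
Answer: 972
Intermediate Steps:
s = 162 (s = 2*(-4 - 5)**2 = 2*(-9)**2 = 2*81 = 162)
b = -486 (b = 162*(-3) = -486)
((2 - 1)**2*b)*(-2) = ((2 - 1)**2*(-486))*(-2) = (1**2*(-486))*(-2) = (1*(-486))*(-2) = -486*(-2) = 972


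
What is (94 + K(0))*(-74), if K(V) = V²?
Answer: -6956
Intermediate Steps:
(94 + K(0))*(-74) = (94 + 0²)*(-74) = (94 + 0)*(-74) = 94*(-74) = -6956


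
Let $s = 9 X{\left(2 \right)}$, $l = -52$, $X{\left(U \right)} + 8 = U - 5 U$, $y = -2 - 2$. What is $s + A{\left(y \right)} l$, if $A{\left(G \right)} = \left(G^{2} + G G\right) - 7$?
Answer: $-1444$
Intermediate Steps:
$y = -4$
$X{\left(U \right)} = -8 - 4 U$ ($X{\left(U \right)} = -8 + \left(U - 5 U\right) = -8 - 4 U$)
$A{\left(G \right)} = -7 + 2 G^{2}$ ($A{\left(G \right)} = \left(G^{2} + G^{2}\right) - 7 = 2 G^{2} - 7 = -7 + 2 G^{2}$)
$s = -144$ ($s = 9 \left(-8 - 8\right) = 9 \left(-16\right) = -144$)
$s + A{\left(y \right)} l = -144 + \left(-7 + 2 \left(-4\right)^{2}\right) \left(-52\right) = -144 + \left(-7 + 2 \cdot 16\right) \left(-52\right) = -144 + \left(-7 + 32\right) \left(-52\right) = -144 + 25 \left(-52\right) = -144 - 1300 = -1444$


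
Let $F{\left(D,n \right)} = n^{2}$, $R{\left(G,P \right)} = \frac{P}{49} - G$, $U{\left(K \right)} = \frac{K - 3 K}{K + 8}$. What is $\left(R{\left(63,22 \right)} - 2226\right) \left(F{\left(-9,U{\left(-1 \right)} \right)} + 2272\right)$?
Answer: $- \frac{12484659148}{2401} \approx -5.1998 \cdot 10^{6}$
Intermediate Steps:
$U{\left(K \right)} = - \frac{2 K}{8 + K}$ ($U{\left(K \right)} = \frac{\left(-2\right) K}{8 + K} = - \frac{2 K}{8 + K}$)
$R{\left(G,P \right)} = - G + \frac{P}{49}$ ($R{\left(G,P \right)} = P \frac{1}{49} - G = \frac{P}{49} - G = - G + \frac{P}{49}$)
$\left(R{\left(63,22 \right)} - 2226\right) \left(F{\left(-9,U{\left(-1 \right)} \right)} + 2272\right) = \left(\left(\left(-1\right) 63 + \frac{1}{49} \cdot 22\right) - 2226\right) \left(\left(\left(-2\right) \left(-1\right) \frac{1}{8 - 1}\right)^{2} + 2272\right) = \left(\left(-63 + \frac{22}{49}\right) - 2226\right) \left(\left(\left(-2\right) \left(-1\right) \frac{1}{7}\right)^{2} + 2272\right) = \left(- \frac{3065}{49} - 2226\right) \left(\left(\left(-2\right) \left(-1\right) \frac{1}{7}\right)^{2} + 2272\right) = - \frac{112139 \left(\left(\frac{2}{7}\right)^{2} + 2272\right)}{49} = - \frac{112139 \left(\frac{4}{49} + 2272\right)}{49} = \left(- \frac{112139}{49}\right) \frac{111332}{49} = - \frac{12484659148}{2401}$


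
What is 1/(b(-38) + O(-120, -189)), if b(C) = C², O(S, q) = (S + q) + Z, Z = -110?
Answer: 1/1025 ≈ 0.00097561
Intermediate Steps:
O(S, q) = -110 + S + q (O(S, q) = (S + q) - 110 = -110 + S + q)
1/(b(-38) + O(-120, -189)) = 1/((-38)² + (-110 - 120 - 189)) = 1/(1444 - 419) = 1/1025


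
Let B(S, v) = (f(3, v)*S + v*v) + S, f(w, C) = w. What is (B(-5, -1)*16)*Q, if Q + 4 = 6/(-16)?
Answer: 1330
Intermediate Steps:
Q = -35/8 (Q = -4 + 6/(-16) = -4 + 6*(-1/16) = -4 - 3/8 = -35/8 ≈ -4.3750)
B(S, v) = v**2 + 4*S (B(S, v) = (3*S + v*v) + S = (3*S + v**2) + S = (v**2 + 3*S) + S = v**2 + 4*S)
(B(-5, -1)*16)*Q = (((-1)**2 + 4*(-5))*16)*(-35/8) = ((1 - 20)*16)*(-35/8) = -19*16*(-35/8) = -304*(-35/8) = 1330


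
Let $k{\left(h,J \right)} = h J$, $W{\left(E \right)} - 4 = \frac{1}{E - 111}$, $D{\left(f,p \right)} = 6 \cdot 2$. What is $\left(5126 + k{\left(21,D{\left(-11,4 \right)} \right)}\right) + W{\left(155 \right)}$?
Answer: $\frac{236809}{44} \approx 5382.0$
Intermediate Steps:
$D{\left(f,p \right)} = 12$
$W{\left(E \right)} = 4 + \frac{1}{-111 + E}$ ($W{\left(E \right)} = 4 + \frac{1}{E - 111} = 4 + \frac{1}{-111 + E}$)
$k{\left(h,J \right)} = J h$
$\left(5126 + k{\left(21,D{\left(-11,4 \right)} \right)}\right) + W{\left(155 \right)} = \left(5126 + 12 \cdot 21\right) + \frac{-443 + 4 \cdot 155}{-111 + 155} = \left(5126 + 252\right) + \frac{-443 + 620}{44} = 5378 + \frac{1}{44} \cdot 177 = 5378 + \frac{177}{44} = \frac{236809}{44}$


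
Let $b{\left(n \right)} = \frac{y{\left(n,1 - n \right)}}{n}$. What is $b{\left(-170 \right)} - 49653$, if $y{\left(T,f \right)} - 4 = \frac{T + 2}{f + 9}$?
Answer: $- \frac{63307598}{1275} \approx -49653.0$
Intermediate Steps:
$y{\left(T,f \right)} = 4 + \frac{2 + T}{9 + f}$ ($y{\left(T,f \right)} = 4 + \frac{T + 2}{f + 9} = 4 + \frac{2 + T}{9 + f}$)
$b{\left(n \right)} = \frac{42 - 3 n}{n \left(10 - n\right)}$ ($b{\left(n \right)} = \frac{\frac{1}{9 - \left(-1 + n\right)} \left(38 + n + 4 \left(1 - n\right)\right)}{n} = \frac{\frac{1}{10 - n} \left(38 + n - \left(-4 + 4 n\right)\right)}{n} = \frac{\frac{1}{10 - n} \left(42 - 3 n\right)}{n} = \frac{42 - 3 n}{n \left(10 - n\right)}$)
$b{\left(-170 \right)} - 49653 = \frac{3 \left(-14 - 170\right)}{\left(-170\right) \left(-10 - 170\right)} - 49653 = 3 \left(- \frac{1}{170}\right) \frac{1}{-180} \left(-184\right) - 49653 = 3 \left(- \frac{1}{170}\right) \left(- \frac{1}{180}\right) \left(-184\right) - 49653 = - \frac{23}{1275} - 49653 = - \frac{63307598}{1275}$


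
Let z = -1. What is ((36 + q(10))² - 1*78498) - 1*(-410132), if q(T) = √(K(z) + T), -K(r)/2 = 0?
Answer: 332940 + 72*√10 ≈ 3.3317e+5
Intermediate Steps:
K(r) = 0 (K(r) = -2*0 = 0)
q(T) = √T (q(T) = √(0 + T) = √T)
((36 + q(10))² - 1*78498) - 1*(-410132) = ((36 + √10)² - 1*78498) - 1*(-410132) = ((36 + √10)² - 78498) + 410132 = (-78498 + (36 + √10)²) + 410132 = 331634 + (36 + √10)²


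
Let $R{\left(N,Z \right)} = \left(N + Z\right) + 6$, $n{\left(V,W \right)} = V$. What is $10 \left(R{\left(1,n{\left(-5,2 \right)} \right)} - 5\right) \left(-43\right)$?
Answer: $1290$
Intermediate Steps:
$R{\left(N,Z \right)} = 6 + N + Z$
$10 \left(R{\left(1,n{\left(-5,2 \right)} \right)} - 5\right) \left(-43\right) = 10 \left(\left(6 + 1 - 5\right) - 5\right) \left(-43\right) = 10 \left(2 - 5\right) \left(-43\right) = 10 \left(-3\right) \left(-43\right) = \left(-30\right) \left(-43\right) = 1290$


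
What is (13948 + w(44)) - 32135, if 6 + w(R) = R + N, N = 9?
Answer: -18140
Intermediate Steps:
w(R) = 3 + R (w(R) = -6 + (R + 9) = -6 + (9 + R) = 3 + R)
(13948 + w(44)) - 32135 = (13948 + (3 + 44)) - 32135 = (13948 + 47) - 32135 = 13995 - 32135 = -18140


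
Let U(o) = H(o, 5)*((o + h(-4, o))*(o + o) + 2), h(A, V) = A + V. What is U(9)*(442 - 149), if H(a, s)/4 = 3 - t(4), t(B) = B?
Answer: -297688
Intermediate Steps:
H(a, s) = -4 (H(a, s) = 4*(3 - 1*4) = 4*(3 - 4) = 4*(-1) = -4)
U(o) = -8 - 8*o*(-4 + 2*o) (U(o) = -4*((o + (-4 + o))*(o + o) + 2) = -4*((-4 + 2*o)*(2*o) + 2) = -4*(2*o*(-4 + 2*o) + 2) = -4*(2 + 2*o*(-4 + 2*o)) = -8 - 8*o*(-4 + 2*o))
U(9)*(442 - 149) = (-8 - 16*9² + 32*9)*(442 - 149) = (-8 - 16*81 + 288)*293 = (-8 - 1296 + 288)*293 = -1016*293 = -297688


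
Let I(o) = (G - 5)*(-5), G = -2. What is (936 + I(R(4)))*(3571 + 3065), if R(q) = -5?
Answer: 6443556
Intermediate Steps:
I(o) = 35 (I(o) = (-2 - 5)*(-5) = -7*(-5) = 35)
(936 + I(R(4)))*(3571 + 3065) = (936 + 35)*(3571 + 3065) = 971*6636 = 6443556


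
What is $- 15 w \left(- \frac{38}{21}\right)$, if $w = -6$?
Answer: $- \frac{1140}{7} \approx -162.86$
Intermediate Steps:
$- 15 w \left(- \frac{38}{21}\right) = \left(-15\right) \left(-6\right) \left(- \frac{38}{21}\right) = 90 \left(\left(-38\right) \frac{1}{21}\right) = 90 \left(- \frac{38}{21}\right) = - \frac{1140}{7}$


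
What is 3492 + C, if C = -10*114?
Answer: 2352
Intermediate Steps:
C = -1140
3492 + C = 3492 - 1140 = 2352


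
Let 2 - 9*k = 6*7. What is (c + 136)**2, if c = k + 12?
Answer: 1669264/81 ≈ 20608.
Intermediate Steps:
k = -40/9 (k = 2/9 - 2*7/3 = 2/9 - 1/9*42 = 2/9 - 14/3 = -40/9 ≈ -4.4444)
c = 68/9 (c = -40/9 + 12 = 68/9 ≈ 7.5556)
(c + 136)**2 = (68/9 + 136)**2 = (1292/9)**2 = 1669264/81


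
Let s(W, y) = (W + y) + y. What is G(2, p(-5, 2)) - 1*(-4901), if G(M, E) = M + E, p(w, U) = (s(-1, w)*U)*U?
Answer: 4859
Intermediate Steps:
s(W, y) = W + 2*y
p(w, U) = U**2*(-1 + 2*w) (p(w, U) = ((-1 + 2*w)*U)*U = (U*(-1 + 2*w))*U = U**2*(-1 + 2*w))
G(M, E) = E + M
G(2, p(-5, 2)) - 1*(-4901) = (2**2*(-1 + 2*(-5)) + 2) - 1*(-4901) = (4*(-1 - 10) + 2) + 4901 = (4*(-11) + 2) + 4901 = (-44 + 2) + 4901 = -42 + 4901 = 4859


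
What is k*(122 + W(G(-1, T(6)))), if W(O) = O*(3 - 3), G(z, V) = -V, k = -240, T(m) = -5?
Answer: -29280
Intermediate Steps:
W(O) = 0 (W(O) = O*0 = 0)
k*(122 + W(G(-1, T(6)))) = -240*(122 + 0) = -240*122 = -29280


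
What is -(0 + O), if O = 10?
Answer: -10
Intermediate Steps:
-(0 + O) = -(0 + 10) = -1*10 = -10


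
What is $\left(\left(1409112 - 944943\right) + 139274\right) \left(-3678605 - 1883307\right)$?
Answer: $-3356296863016$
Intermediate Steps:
$\left(\left(1409112 - 944943\right) + 139274\right) \left(-3678605 - 1883307\right) = \left(464169 + 139274\right) \left(-3678605 - 1883307\right) = 603443 \left(-5561912\right) = -3356296863016$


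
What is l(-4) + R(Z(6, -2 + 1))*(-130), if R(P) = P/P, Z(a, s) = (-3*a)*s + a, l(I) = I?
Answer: -134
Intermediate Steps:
Z(a, s) = a - 3*a*s (Z(a, s) = -3*a*s + a = a - 3*a*s)
R(P) = 1
l(-4) + R(Z(6, -2 + 1))*(-130) = -4 + 1*(-130) = -4 - 130 = -134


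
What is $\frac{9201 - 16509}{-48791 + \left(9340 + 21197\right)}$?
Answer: $\frac{3654}{9127} \approx 0.40035$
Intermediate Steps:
$\frac{9201 - 16509}{-48791 + \left(9340 + 21197\right)} = - \frac{7308}{-48791 + 30537} = - \frac{7308}{-18254} = \left(-7308\right) \left(- \frac{1}{18254}\right) = \frac{3654}{9127}$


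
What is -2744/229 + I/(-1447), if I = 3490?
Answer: -4769778/331363 ≈ -14.394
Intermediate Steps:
-2744/229 + I/(-1447) = -2744/229 + 3490/(-1447) = -2744*1/229 + 3490*(-1/1447) = -2744/229 - 3490/1447 = -4769778/331363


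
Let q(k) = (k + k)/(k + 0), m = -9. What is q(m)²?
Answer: 4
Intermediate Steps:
q(k) = 2 (q(k) = (2*k)/k = 2)
q(m)² = 2² = 4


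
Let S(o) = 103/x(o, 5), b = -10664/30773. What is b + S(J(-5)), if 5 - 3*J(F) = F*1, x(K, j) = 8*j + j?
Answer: 2689739/1384785 ≈ 1.9424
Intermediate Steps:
x(K, j) = 9*j
b = -10664/30773 (b = -10664*1/30773 = -10664/30773 ≈ -0.34654)
J(F) = 5/3 - F/3
S(o) = 103/45 (S(o) = 103/((9*5)) = 103/45)
b + S(J(-5)) = -10664/30773 + 103/45 = 2689739/1384785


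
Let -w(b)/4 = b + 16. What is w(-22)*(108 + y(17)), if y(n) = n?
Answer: 3000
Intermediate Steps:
w(b) = -64 - 4*b (w(b) = -4*(b + 16) = -4*(16 + b) = -64 - 4*b)
w(-22)*(108 + y(17)) = (-64 - 4*(-22))*(108 + 17) = (-64 + 88)*125 = 24*125 = 3000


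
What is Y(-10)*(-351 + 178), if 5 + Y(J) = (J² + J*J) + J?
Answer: -32005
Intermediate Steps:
Y(J) = -5 + J + 2*J² (Y(J) = -5 + ((J² + J*J) + J) = -5 + ((J² + J²) + J) = -5 + (2*J² + J) = -5 + (J + 2*J²) = -5 + J + 2*J²)
Y(-10)*(-351 + 178) = (-5 - 10 + 2*(-10)²)*(-351 + 178) = (-5 - 10 + 2*100)*(-173) = (-5 - 10 + 200)*(-173) = 185*(-173) = -32005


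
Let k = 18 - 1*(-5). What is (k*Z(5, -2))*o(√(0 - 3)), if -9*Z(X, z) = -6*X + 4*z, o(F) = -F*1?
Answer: -874*I*√3/9 ≈ -168.2*I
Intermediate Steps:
k = 23 (k = 18 + 5 = 23)
o(F) = -F
Z(X, z) = -4*z/9 + 2*X/3 (Z(X, z) = -(-6*X + 4*z)/9 = -4*z/9 + 2*X/3)
(k*Z(5, -2))*o(√(0 - 3)) = (23*(-4/9*(-2) + (⅔)*5))*(-√(0 - 3)) = (23*(8/9 + 10/3))*(-√(-3)) = (23*(38/9))*(-I*√3) = 874*(-I*√3)/9 = -874*I*√3/9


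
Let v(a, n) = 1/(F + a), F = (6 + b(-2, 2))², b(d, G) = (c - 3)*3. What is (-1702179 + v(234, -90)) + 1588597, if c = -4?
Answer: -52134137/459 ≈ -1.1358e+5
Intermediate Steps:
b(d, G) = -21 (b(d, G) = (-4 - 3)*3 = -7*3 = -21)
F = 225 (F = (6 - 21)² = (-15)² = 225)
v(a, n) = 1/(225 + a)
(-1702179 + v(234, -90)) + 1588597 = (-1702179 + 1/(225 + 234)) + 1588597 = (-1702179 + 1/459) + 1588597 = -781300160/459 + 1588597 = -52134137/459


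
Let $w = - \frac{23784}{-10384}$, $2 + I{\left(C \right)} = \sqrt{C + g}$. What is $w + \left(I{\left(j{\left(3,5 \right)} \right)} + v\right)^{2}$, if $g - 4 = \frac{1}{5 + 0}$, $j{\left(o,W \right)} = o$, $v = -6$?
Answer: $\frac{476953}{6490} - \frac{96 \sqrt{5}}{5} \approx 30.558$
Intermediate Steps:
$g = \frac{21}{5}$ ($g = 4 + \frac{1}{5 + 0} = 4 + \frac{1}{5} = \frac{21}{5} \approx 4.2$)
$I{\left(C \right)} = -2 + \sqrt{\frac{21}{5} + C}$ ($I{\left(C \right)} = -2 + \sqrt{C + \frac{21}{5}} = -2 + \sqrt{\frac{21}{5} + C}$)
$w = \frac{2973}{1298}$ ($w = \left(-23784\right) \left(- \frac{1}{10384}\right) = \frac{2973}{1298} \approx 2.2904$)
$w + \left(I{\left(j{\left(3,5 \right)} \right)} + v\right)^{2} = \frac{2973}{1298} + \left(\left(-2 + \frac{\sqrt{105 + 25 \cdot 3}}{5}\right) - 6\right)^{2} = \frac{2973}{1298} + \left(\left(-2 + \frac{\sqrt{105 + 75}}{5}\right) - 6\right)^{2} = \frac{2973}{1298} + \left(\left(-2 + \frac{\sqrt{180}}{5}\right) - 6\right)^{2} = \frac{2973}{1298} + \left(\left(-2 + \frac{6 \sqrt{5}}{5}\right) - 6\right)^{2} = \frac{2973}{1298} + \left(-8 + \frac{6 \sqrt{5}}{5}\right)^{2}$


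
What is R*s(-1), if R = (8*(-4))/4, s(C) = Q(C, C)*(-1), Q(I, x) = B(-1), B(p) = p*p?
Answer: 8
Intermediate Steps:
B(p) = p²
Q(I, x) = 1 (Q(I, x) = (-1)² = 1)
s(C) = -1 (s(C) = 1*(-1) = -1)
R = -8 (R = -32*¼ = -8)
R*s(-1) = -8*(-1) = 8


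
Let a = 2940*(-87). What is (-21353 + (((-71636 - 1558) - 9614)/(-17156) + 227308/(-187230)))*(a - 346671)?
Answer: 1721422116601657227/133838245 ≈ 1.2862e+10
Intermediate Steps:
a = -255780
(-21353 + (((-71636 - 1558) - 9614)/(-17156) + 227308/(-187230)))*(a - 346671) = (-21353 + (((-71636 - 1558) - 9614)/(-17156) + 227308/(-187230)))*(-255780 - 346671) = (-21353 + ((-73194 - 9614)*(-1/17156) + 227308*(-1/187230)))*(-602451) = (-21353 + (-82808*(-1/17156) - 113654/93615))*(-602451) = (-21353 + (20702/4289 - 113654/93615))*(-602451) = (-21353 + 1450555724/401514735)*(-602451) = -8572093580731/401514735*(-602451) = 1721422116601657227/133838245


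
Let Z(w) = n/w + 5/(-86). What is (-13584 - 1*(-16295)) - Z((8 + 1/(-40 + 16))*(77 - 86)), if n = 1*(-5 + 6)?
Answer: 133596211/49278 ≈ 2711.1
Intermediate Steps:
n = 1 (n = 1*1 = 1)
Z(w) = -5/86 + 1/w (Z(w) = 1/w + 5/(-86) = 1/w + 5*(-1/86) = 1/w - 5/86 = -5/86 + 1/w)
(-13584 - 1*(-16295)) - Z((8 + 1/(-40 + 16))*(77 - 86)) = (-13584 - 1*(-16295)) - (-5/86 + 1/((8 + 1/(-40 + 16))*(77 - 86))) = (-13584 + 16295) - (-5/86 + 1/((8 + 1/(-24))*(-9))) = 2711 - (-5/86 + 1/((8 - 1/24)*(-9))) = 2711 - (-5/86 + 1/((191/24)*(-9))) = 2711 - (-5/86 + 1/(-573/8)) = 2711 - (-5/86 - 8/573) = 2711 - 1*(-3553/49278) = 2711 + 3553/49278 = 133596211/49278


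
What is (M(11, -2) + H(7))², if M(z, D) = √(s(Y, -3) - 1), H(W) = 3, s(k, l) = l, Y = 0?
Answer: 5 + 12*I ≈ 5.0 + 12.0*I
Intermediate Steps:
M(z, D) = 2*I (M(z, D) = √(-3 - 1) = √(-4) = 2*I)
(M(11, -2) + H(7))² = (2*I + 3)² = (3 + 2*I)²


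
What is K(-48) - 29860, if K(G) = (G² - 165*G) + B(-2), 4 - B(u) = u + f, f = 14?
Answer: -19644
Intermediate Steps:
B(u) = -10 - u (B(u) = 4 - (u + 14) = 4 - (14 + u) = 4 + (-14 - u) = -10 - u)
K(G) = -8 + G² - 165*G (K(G) = (G² - 165*G) + (-10 - 1*(-2)) = (G² - 165*G) + (-10 + 2) = (G² - 165*G) - 8 = -8 + G² - 165*G)
K(-48) - 29860 = (-8 + (-48)² - 165*(-48)) - 29860 = (-8 + 2304 + 7920) - 29860 = 10216 - 29860 = -19644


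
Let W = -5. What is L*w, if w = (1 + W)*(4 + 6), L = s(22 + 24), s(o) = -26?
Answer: 1040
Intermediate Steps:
L = -26
w = -40 (w = (1 - 5)*(4 + 6) = -4*10 = -40)
L*w = -26*(-40) = 1040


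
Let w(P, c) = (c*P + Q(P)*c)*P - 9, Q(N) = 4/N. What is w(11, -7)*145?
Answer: -128180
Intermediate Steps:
w(P, c) = -9 + P*(P*c + 4*c/P) (w(P, c) = (c*P + (4/P)*c)*P - 9 = (P*c + 4*c/P)*P - 9 = P*(P*c + 4*c/P) - 9 = -9 + P*(P*c + 4*c/P))
w(11, -7)*145 = (-9 + 4*(-7) - 7*11**2)*145 = (-9 - 28 - 7*121)*145 = (-9 - 28 - 847)*145 = -884*145 = -128180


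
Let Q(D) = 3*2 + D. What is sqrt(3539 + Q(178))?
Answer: sqrt(3723) ≈ 61.016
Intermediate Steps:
Q(D) = 6 + D
sqrt(3539 + Q(178)) = sqrt(3539 + (6 + 178)) = sqrt(3539 + 184) = sqrt(3723)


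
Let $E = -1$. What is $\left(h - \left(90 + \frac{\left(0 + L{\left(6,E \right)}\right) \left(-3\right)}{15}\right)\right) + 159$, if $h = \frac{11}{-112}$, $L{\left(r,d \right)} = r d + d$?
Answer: $\frac{37801}{560} \approx 67.502$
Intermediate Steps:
$L{\left(r,d \right)} = d + d r$ ($L{\left(r,d \right)} = d r + d = d + d r$)
$h = - \frac{11}{112}$ ($h = 11 \left(- \frac{1}{112}\right) = - \frac{11}{112} \approx -0.098214$)
$\left(h - \left(90 + \frac{\left(0 + L{\left(6,E \right)}\right) \left(-3\right)}{15}\right)\right) + 159 = \left(- \frac{11}{112} - \left(90 + \frac{\left(0 - \left(1 + 6\right)\right) \left(-3\right)}{15}\right)\right) + 159 = \left(- \frac{11}{112} - \left(90 + \left(0 - 7\right) \left(-3\right) \frac{1}{15}\right)\right) + 159 = \left(- \frac{11}{112} - \left(90 + \left(-7\right) \left(-3\right) \frac{1}{15}\right)\right) + 159 = \left(- \frac{11}{112} - \left(90 + 21 \cdot \frac{1}{15}\right)\right) + 159 = \left(- \frac{11}{112} - \frac{457}{5}\right) + 159 = - \frac{51239}{560} + 159 = \frac{37801}{560}$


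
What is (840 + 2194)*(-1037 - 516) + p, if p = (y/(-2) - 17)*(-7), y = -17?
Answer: -9423485/2 ≈ -4.7117e+6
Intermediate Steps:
p = 119/2 (p = (-17/(-2) - 17)*(-7) = (-17*(-1/2) - 17)*(-7) = (17/2 - 17)*(-7) = -17/2*(-7) = 119/2 ≈ 59.500)
(840 + 2194)*(-1037 - 516) + p = (840 + 2194)*(-1037 - 516) + 119/2 = 3034*(-1553) + 119/2 = -4711802 + 119/2 = -9423485/2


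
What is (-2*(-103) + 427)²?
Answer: 400689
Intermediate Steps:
(-2*(-103) + 427)² = (206 + 427)² = 633² = 400689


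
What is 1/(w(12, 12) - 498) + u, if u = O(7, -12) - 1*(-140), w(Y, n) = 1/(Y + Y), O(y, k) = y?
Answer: 1756773/11951 ≈ 147.00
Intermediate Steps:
w(Y, n) = 1/(2*Y)
u = 147 (u = 7 - 1*(-140) = 7 + 140 = 147)
1/(w(12, 12) - 498) + u = 1/((½)/12 - 498) + 147 = 1/((½)*(1/12) - 498) + 147 = 1/(1/24 - 498) + 147 = 1/(-11951/24) + 147 = -24/11951 + 147 = 1756773/11951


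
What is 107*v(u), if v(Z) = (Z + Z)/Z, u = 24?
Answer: 214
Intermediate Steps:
v(Z) = 2 (v(Z) = (2*Z)/Z = 2)
107*v(u) = 107*2 = 214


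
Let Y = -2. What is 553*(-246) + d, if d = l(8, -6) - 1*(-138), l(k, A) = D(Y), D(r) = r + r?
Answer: -135904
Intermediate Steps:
D(r) = 2*r
l(k, A) = -4 (l(k, A) = 2*(-2) = -4)
d = 134 (d = -4 - 1*(-138) = -4 + 138 = 134)
553*(-246) + d = 553*(-246) + 134 = -136038 + 134 = -135904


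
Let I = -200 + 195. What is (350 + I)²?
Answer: 119025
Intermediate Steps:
I = -5
(350 + I)² = (350 - 5)² = 345² = 119025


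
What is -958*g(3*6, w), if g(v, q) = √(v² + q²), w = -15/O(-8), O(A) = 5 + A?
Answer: -958*√349 ≈ -17897.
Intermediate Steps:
w = 5 (w = -15/(5 - 8) = -15/(-3) = -15*(-⅓) = 5)
g(v, q) = √(q² + v²)
-958*g(3*6, w) = -958*√(5² + (3*6)²) = -958*√(25 + 18²) = -958*√(25 + 324) = -958*√349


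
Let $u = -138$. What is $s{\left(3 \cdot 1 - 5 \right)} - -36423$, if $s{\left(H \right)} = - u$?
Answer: $36561$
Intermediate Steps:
$s{\left(H \right)} = 138$ ($s{\left(H \right)} = \left(-1\right) \left(-138\right) = 138$)
$s{\left(3 \cdot 1 - 5 \right)} - -36423 = 138 - -36423 = 138 + 36423 = 36561$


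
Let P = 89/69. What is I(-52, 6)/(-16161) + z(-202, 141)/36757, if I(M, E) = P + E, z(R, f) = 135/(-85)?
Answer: -344417050/696797045721 ≈ -0.00049429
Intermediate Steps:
z(R, f) = -27/17 (z(R, f) = 135*(-1/85) = -27/17)
P = 89/69 (P = 89*(1/69) = 89/69 ≈ 1.2899)
I(M, E) = 89/69 + E
I(-52, 6)/(-16161) + z(-202, 141)/36757 = (89/69 + 6)/(-16161) - 27/17/36757 = (503/69)*(-1/16161) - 27/17*1/36757 = -503/1115109 - 27/624869 = -344417050/696797045721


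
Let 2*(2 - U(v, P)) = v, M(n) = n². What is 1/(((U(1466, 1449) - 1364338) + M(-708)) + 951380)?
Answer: 1/87575 ≈ 1.1419e-5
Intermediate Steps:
U(v, P) = 2 - v/2
1/(((U(1466, 1449) - 1364338) + M(-708)) + 951380) = 1/((((2 - ½*1466) - 1364338) + (-708)²) + 951380) = 1/((((2 - 733) - 1364338) + 501264) + 951380) = 1/(((-731 - 1364338) + 501264) + 951380) = 1/((-1365069 + 501264) + 951380) = 1/(-863805 + 951380) = 1/87575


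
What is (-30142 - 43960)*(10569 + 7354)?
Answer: -1328130146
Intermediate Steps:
(-30142 - 43960)*(10569 + 7354) = -74102*17923 = -1328130146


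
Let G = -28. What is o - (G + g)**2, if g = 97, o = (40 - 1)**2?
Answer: -3240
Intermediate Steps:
o = 1521 (o = 39**2 = 1521)
o - (G + g)**2 = 1521 - (-28 + 97)**2 = 1521 - 1*69**2 = 1521 - 1*4761 = 1521 - 4761 = -3240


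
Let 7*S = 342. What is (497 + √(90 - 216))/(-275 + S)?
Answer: -3479/1583 - 21*I*√14/1583 ≈ -2.1977 - 0.049637*I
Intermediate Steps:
S = 342/7 (S = (⅐)*342 = 342/7 ≈ 48.857)
(497 + √(90 - 216))/(-275 + S) = (497 + √(90 - 216))/(-275 + 342/7) = (497 + √(-126))/(-1583/7) = (497 + 3*I*√14)*(-7/1583) = -3479/1583 - 21*I*√14/1583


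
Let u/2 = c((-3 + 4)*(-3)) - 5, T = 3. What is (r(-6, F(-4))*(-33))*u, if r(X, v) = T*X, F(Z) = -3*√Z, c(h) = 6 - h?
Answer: 4752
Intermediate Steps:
u = 8 (u = 2*((6 - (-3 + 4)*(-3)) - 5) = 2*((6 - (-3)) - 5) = 2*((6 - 1*(-3)) - 5) = 2*((6 + 3) - 5) = 2*(9 - 5) = 2*4 = 8)
r(X, v) = 3*X
(r(-6, F(-4))*(-33))*u = ((3*(-6))*(-33))*8 = -18*(-33)*8 = 594*8 = 4752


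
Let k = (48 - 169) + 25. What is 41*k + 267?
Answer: -3669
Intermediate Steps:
k = -96 (k = -121 + 25 = -96)
41*k + 267 = 41*(-96) + 267 = -3936 + 267 = -3669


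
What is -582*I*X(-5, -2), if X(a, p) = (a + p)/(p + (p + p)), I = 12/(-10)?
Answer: 4074/5 ≈ 814.80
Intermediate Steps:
I = -6/5 (I = 12*(-⅒) = -6/5 ≈ -1.2000)
X(a, p) = (a + p)/(3*p) (X(a, p) = (a + p)/(p + 2*p) = (a + p)/((3*p)) = (a + p)*(1/(3*p)) = (a + p)/(3*p))
-582*I*X(-5, -2) = -(-3492)*(⅓)*(-5 - 2)/(-2)/5 = -(-3492)*(⅓)*(-½)*(-7)/5 = -(-3492)*7/(5*6) = -582*(-7/5) = 4074/5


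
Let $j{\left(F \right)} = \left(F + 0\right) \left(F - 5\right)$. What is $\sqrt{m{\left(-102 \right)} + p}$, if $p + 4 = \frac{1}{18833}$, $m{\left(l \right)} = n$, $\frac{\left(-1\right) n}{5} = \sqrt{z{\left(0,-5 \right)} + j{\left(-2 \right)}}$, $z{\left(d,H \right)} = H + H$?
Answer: $\frac{i \sqrt{4965527613}}{18833} \approx 3.7416 i$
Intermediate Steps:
$z{\left(d,H \right)} = 2 H$
$j{\left(F \right)} = F \left(-5 + F\right)$
$n = -10$ ($n = - 5 \sqrt{2 \left(-5\right) - 2 \left(-5 - 2\right)} = - 5 \sqrt{-10 - -14} = - 5 \sqrt{-10 + 14} = - 5 \sqrt{4} = \left(-5\right) 2 = -10$)
$m{\left(l \right)} = -10$
$p = - \frac{75331}{18833}$ ($p = -4 + \frac{1}{18833} = - \frac{75331}{18833} \approx -3.9999$)
$\sqrt{m{\left(-102 \right)} + p} = \sqrt{-10 - \frac{75331}{18833}} = \sqrt{- \frac{263661}{18833}} = \frac{i \sqrt{4965527613}}{18833}$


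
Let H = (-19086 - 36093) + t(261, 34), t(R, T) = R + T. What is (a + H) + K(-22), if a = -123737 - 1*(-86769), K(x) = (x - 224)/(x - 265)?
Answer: -642958/7 ≈ -91851.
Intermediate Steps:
K(x) = (-224 + x)/(-265 + x)
H = -54884 (H = (-19086 - 36093) + (261 + 34) = -55179 + 295 = -54884)
a = -36968 (a = -123737 + 86769 = -36968)
(a + H) + K(-22) = (-36968 - 54884) + (-224 - 22)/(-265 - 22) = -91852 - 246/(-287) = -91852 - 1/287*(-246) = -91852 + 6/7 = -642958/7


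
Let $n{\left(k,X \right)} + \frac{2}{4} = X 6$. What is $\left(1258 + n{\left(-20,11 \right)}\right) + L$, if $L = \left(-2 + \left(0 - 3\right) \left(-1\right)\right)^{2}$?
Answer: $\frac{2649}{2} \approx 1324.5$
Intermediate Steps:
$n{\left(k,X \right)} = - \frac{1}{2} + 6 X$ ($n{\left(k,X \right)} = - \frac{1}{2} + X 6 = - \frac{1}{2} + 6 X$)
$L = 1$ ($L = \left(-2 - -3\right)^{2} = \left(-2 + 3\right)^{2} = 1^{2} = 1$)
$\left(1258 + n{\left(-20,11 \right)}\right) + L = \left(1258 + \left(- \frac{1}{2} + 6 \cdot 11\right)\right) + 1 = \left(1258 + \left(- \frac{1}{2} + 66\right)\right) + 1 = \left(1258 + \frac{131}{2}\right) + 1 = \frac{2647}{2} + 1 = \frac{2649}{2}$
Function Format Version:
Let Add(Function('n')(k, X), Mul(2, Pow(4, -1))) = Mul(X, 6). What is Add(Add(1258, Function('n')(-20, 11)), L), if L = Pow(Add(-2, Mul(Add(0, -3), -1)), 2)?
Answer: Rational(2649, 2) ≈ 1324.5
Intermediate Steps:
Function('n')(k, X) = Add(Rational(-1, 2), Mul(6, X)) (Function('n')(k, X) = Add(Rational(-1, 2), Mul(X, 6)) = Add(Rational(-1, 2), Mul(6, X)))
L = 1 (L = Pow(Add(-2, Mul(-3, -1)), 2) = Pow(Add(-2, 3), 2) = Pow(1, 2) = 1)
Add(Add(1258, Function('n')(-20, 11)), L) = Add(Add(1258, Add(Rational(-1, 2), Mul(6, 11))), 1) = Add(Add(1258, Add(Rational(-1, 2), 66)), 1) = Add(Add(1258, Rational(131, 2)), 1) = Add(Rational(2647, 2), 1) = Rational(2649, 2)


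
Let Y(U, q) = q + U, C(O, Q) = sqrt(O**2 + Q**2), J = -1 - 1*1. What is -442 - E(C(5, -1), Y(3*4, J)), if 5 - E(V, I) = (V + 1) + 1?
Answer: -445 + sqrt(26) ≈ -439.90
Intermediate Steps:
J = -2 (J = -1 - 1 = -2)
Y(U, q) = U + q
E(V, I) = 3 - V (E(V, I) = 5 - ((V + 1) + 1) = 5 - ((1 + V) + 1) = 5 - (2 + V) = 5 + (-2 - V) = 3 - V)
-442 - E(C(5, -1), Y(3*4, J)) = -442 - (3 - sqrt(5**2 + (-1)**2)) = -442 - (3 - sqrt(25 + 1)) = -442 - (3 - sqrt(26)) = -442 + (-3 + sqrt(26)) = -445 + sqrt(26)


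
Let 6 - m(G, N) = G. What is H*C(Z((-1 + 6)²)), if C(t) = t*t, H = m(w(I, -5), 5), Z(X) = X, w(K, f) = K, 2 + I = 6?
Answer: 1250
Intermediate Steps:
I = 4 (I = -2 + 6 = 4)
m(G, N) = 6 - G
H = 2 (H = 6 - 1*4 = 6 - 4 = 2)
C(t) = t²
H*C(Z((-1 + 6)²)) = 2*((-1 + 6)²)² = 2*(5²)² = 2*25² = 2*625 = 1250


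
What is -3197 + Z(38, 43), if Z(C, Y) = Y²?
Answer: -1348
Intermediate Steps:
-3197 + Z(38, 43) = -3197 + 43² = -3197 + 1849 = -1348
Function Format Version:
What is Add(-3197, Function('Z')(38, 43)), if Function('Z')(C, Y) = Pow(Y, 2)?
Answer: -1348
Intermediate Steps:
Add(-3197, Function('Z')(38, 43)) = Add(-3197, Pow(43, 2)) = Add(-3197, 1849) = -1348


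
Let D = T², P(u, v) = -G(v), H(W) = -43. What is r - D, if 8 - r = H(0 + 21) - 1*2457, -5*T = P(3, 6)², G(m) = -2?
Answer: 62684/25 ≈ 2507.4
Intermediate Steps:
P(u, v) = 2 (P(u, v) = -1*(-2) = 2)
T = -⅘ (T = -⅕*2² = -⅕*4 = -⅘ ≈ -0.80000)
r = 2508 (r = 8 - (-43 - 1*2457) = 8 - (-43 - 2457) = 8 - 1*(-2500) = 8 + 2500 = 2508)
D = 16/25 (D = (-⅘)² = 16/25 ≈ 0.64000)
r - D = 2508 - 1*16/25 = 2508 - 16/25 = 62684/25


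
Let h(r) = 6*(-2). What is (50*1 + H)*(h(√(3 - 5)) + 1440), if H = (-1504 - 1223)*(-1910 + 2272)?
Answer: -1409613072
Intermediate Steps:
h(r) = -12
H = -987174 (H = -2727*362 = -987174)
(50*1 + H)*(h(√(3 - 5)) + 1440) = (50*1 - 987174)*(-12 + 1440) = (50 - 987174)*1428 = -987124*1428 = -1409613072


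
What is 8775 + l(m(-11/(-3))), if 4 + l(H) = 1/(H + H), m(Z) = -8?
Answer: 140335/16 ≈ 8770.9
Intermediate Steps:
l(H) = -4 + 1/(2*H) (l(H) = -4 + 1/(H + H) = -4 + 1/(2*H))
8775 + l(m(-11/(-3))) = 8775 + (-4 + (1/2)/(-8)) = 8775 + (-4 + (1/2)*(-1/8)) = 8775 + (-4 - 1/16) = 8775 - 65/16 = 140335/16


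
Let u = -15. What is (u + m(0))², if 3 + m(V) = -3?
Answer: 441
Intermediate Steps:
m(V) = -6 (m(V) = -3 - 3 = -6)
(u + m(0))² = (-15 - 6)² = (-21)² = 441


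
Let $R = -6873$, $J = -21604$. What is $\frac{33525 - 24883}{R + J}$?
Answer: $- \frac{8642}{28477} \approx -0.30347$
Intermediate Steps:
$\frac{33525 - 24883}{R + J} = \frac{33525 - 24883}{-6873 - 21604} = \frac{8642}{-28477} = 8642 \left(- \frac{1}{28477}\right) = - \frac{8642}{28477}$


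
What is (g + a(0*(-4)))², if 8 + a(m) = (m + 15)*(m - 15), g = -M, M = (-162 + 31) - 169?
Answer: 4489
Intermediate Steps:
M = -300 (M = -131 - 169 = -300)
g = 300 (g = -1*(-300) = 300)
a(m) = -8 + (-15 + m)*(15 + m) (a(m) = -8 + (m + 15)*(m - 15) = -8 + (15 + m)*(-15 + m) = -8 + (-15 + m)*(15 + m))
(g + a(0*(-4)))² = (300 + (-233 + (0*(-4))²))² = (300 + (-233 + 0²))² = (300 + (-233 + 0))² = (300 - 233)² = 67² = 4489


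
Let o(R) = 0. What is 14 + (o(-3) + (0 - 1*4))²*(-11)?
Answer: -162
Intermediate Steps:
14 + (o(-3) + (0 - 1*4))²*(-11) = 14 + (0 + (0 - 1*4))²*(-11) = 14 + (0 + (0 - 4))²*(-11) = 14 + (0 - 4)²*(-11) = 14 + (-4)²*(-11) = 14 + 16*(-11) = 14 - 176 = -162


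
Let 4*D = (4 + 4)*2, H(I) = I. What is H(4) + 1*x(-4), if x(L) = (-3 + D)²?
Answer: 5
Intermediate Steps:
D = 4 (D = ((4 + 4)*2)/4 = (8*2)/4 = (¼)*16 = 4)
x(L) = 1 (x(L) = (-3 + 4)² = 1² = 1)
H(4) + 1*x(-4) = 4 + 1*1 = 4 + 1 = 5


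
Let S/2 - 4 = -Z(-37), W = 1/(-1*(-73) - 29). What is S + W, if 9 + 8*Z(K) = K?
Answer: 859/44 ≈ 19.523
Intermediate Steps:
Z(K) = -9/8 + K/8
W = 1/44 (W = 1/(73 - 29) = 1/44 ≈ 0.022727)
S = 39/2 (S = 8 + 2*(-(-9/8 + (1/8)*(-37))) = 8 + 2*(-(-9/8 - 37/8)) = 8 + 2*(-1*(-23/4)) = 8 + 2*(23/4) = 8 + 23/2 = 39/2 ≈ 19.500)
S + W = 39/2 + 1/44 = 859/44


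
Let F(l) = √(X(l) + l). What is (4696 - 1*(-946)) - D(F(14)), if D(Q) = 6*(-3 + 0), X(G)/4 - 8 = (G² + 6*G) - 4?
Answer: 5660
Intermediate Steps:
X(G) = 16 + 4*G² + 24*G (X(G) = 32 + 4*((G² + 6*G) - 4) = 32 + 4*(-4 + G² + 6*G) = 32 + (-16 + 4*G² + 24*G) = 16 + 4*G² + 24*G)
F(l) = √(16 + 4*l² + 25*l) (F(l) = √((16 + 4*l² + 24*l) + l) = √(16 + 4*l² + 25*l))
D(Q) = -18 (D(Q) = 6*(-3) = -18)
(4696 - 1*(-946)) - D(F(14)) = (4696 - 1*(-946)) - 1*(-18) = (4696 + 946) + 18 = 5642 + 18 = 5660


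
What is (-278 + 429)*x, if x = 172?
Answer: 25972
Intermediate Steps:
(-278 + 429)*x = (-278 + 429)*172 = 151*172 = 25972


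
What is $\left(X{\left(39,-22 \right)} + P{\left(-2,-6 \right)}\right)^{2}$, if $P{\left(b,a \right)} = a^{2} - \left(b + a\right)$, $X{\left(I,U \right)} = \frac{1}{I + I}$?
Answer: $\frac{11785489}{6084} \approx 1937.1$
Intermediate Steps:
$X{\left(I,U \right)} = \frac{1}{2 I}$
$P{\left(b,a \right)} = a^{2} - a - b$ ($P{\left(b,a \right)} = a^{2} - \left(a + b\right) = a^{2} - a - b$)
$\left(X{\left(39,-22 \right)} + P{\left(-2,-6 \right)}\right)^{2} = \left(\frac{1}{2 \cdot 39} - \left(-8 - 36\right)\right)^{2} = \left(\frac{1}{2} \cdot \frac{1}{39} + \left(36 + 6 + 2\right)\right)^{2} = \left(\frac{1}{78} + 44\right)^{2} = \left(\frac{3433}{78}\right)^{2} = \frac{11785489}{6084}$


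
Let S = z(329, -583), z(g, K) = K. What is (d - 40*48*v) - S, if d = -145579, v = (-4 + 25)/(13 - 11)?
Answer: -165156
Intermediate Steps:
v = 21/2 ≈ 10.500
S = -583
(d - 40*48*v) - S = (-145579 - 40*48*21/2) - 1*(-583) = (-145579 - 1920*21/2) + 583 = (-145579 - 1*20160) + 583 = (-145579 - 20160) + 583 = -165739 + 583 = -165156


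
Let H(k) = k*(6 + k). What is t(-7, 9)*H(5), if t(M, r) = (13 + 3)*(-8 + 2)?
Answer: -5280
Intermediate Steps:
t(M, r) = -96 (t(M, r) = 16*(-6) = -96)
t(-7, 9)*H(5) = -480*(6 + 5) = -480*11 = -96*55 = -5280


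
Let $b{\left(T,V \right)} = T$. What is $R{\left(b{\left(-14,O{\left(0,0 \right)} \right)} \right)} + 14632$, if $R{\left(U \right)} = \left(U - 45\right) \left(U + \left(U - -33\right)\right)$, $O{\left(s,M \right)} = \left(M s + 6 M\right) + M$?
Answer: $14337$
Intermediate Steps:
$O{\left(s,M \right)} = 7 M + M s$ ($O{\left(s,M \right)} = \left(6 M + M s\right) + M = 7 M + M s$)
$R{\left(U \right)} = \left(-45 + U\right) \left(33 + 2 U\right)$ ($R{\left(U \right)} = \left(-45 + U\right) \left(U + \left(U + 33\right)\right) = \left(-45 + U\right) \left(U + \left(33 + U\right)\right) = \left(-45 + U\right) \left(33 + 2 U\right)$)
$R{\left(b{\left(-14,O{\left(0,0 \right)} \right)} \right)} + 14632 = \left(-1485 - -798 + 2 \left(-14\right)^{2}\right) + 14632 = \left(-1485 + 798 + 2 \cdot 196\right) + 14632 = \left(-1485 + 798 + 392\right) + 14632 = -295 + 14632 = 14337$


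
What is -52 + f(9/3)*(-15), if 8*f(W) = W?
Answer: -461/8 ≈ -57.625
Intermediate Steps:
f(W) = W/8
-52 + f(9/3)*(-15) = -52 + ((9/3)/8)*(-15) = -52 + ((9*(1/3))/8)*(-15) = -52 + ((1/8)*3)*(-15) = -52 + (3/8)*(-15) = -52 - 45/8 = -461/8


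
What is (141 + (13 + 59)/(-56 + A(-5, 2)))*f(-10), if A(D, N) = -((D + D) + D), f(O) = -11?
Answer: -62799/41 ≈ -1531.7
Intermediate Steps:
A(D, N) = -3*D (A(D, N) = -(2*D + D) = -3*D)
(141 + (13 + 59)/(-56 + A(-5, 2)))*f(-10) = (141 + (13 + 59)/(-56 - 3*(-5)))*(-11) = (141 + 72/(-56 + 15))*(-11) = (141 + 72/(-41))*(-11) = (141 + 72*(-1/41))*(-11) = (141 - 72/41)*(-11) = (5709/41)*(-11) = -62799/41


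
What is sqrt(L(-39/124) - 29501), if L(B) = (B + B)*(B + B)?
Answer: I*sqrt(113400323)/62 ≈ 171.76*I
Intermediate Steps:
L(B) = 4*B**2 (L(B) = (2*B)*(2*B) = 4*B**2)
sqrt(L(-39/124) - 29501) = sqrt(4*(-39/124)**2 - 29501) = sqrt(4*(1521/15376) - 29501) = sqrt(1521/3844 - 29501) = sqrt(-113400323/3844) = I*sqrt(113400323)/62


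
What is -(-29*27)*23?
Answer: 18009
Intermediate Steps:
-(-29*27)*23 = -(-783)*23 = -1*(-18009) = 18009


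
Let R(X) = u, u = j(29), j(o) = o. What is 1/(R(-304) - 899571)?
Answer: -1/899542 ≈ -1.1117e-6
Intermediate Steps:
u = 29
R(X) = 29
1/(R(-304) - 899571) = 1/(29 - 899571) = 1/(-899542) = -1/899542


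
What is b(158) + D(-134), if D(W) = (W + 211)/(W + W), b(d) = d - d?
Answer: -77/268 ≈ -0.28731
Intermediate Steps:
b(d) = 0
D(W) = (211 + W)/(2*W) (D(W) = (211 + W)/((2*W)) = (211 + W)*(1/(2*W)) = (211 + W)/(2*W))
b(158) + D(-134) = 0 + (½)*(211 - 134)/(-134) = 0 + (½)*(-1/134)*77 = 0 - 77/268 = -77/268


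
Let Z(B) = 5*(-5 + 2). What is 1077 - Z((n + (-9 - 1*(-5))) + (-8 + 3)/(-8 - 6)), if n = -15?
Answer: 1092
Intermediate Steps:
Z(B) = -15 (Z(B) = 5*(-3) = -15)
1077 - Z((n + (-9 - 1*(-5))) + (-8 + 3)/(-8 - 6)) = 1077 - 1*(-15) = 1077 + 15 = 1092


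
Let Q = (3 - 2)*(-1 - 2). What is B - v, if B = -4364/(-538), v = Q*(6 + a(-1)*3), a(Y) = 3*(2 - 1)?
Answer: 14287/269 ≈ 53.112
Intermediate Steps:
a(Y) = 3 (a(Y) = 3*1 = 3)
Q = -3 (Q = 1*(-3) = -3)
v = -45 (v = -3*(6 + 3*3) = -3*(6 + 9) = -3*15 = -45)
B = 2182/269 (B = -4364*(-1/538) = 2182/269 ≈ 8.1115)
B - v = 2182/269 - 1*(-45) = 2182/269 + 45 = 14287/269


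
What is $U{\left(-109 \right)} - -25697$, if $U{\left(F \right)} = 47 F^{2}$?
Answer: $584104$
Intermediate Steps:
$U{\left(-109 \right)} - -25697 = 47 \left(-109\right)^{2} - -25697 = 47 \cdot 11881 + 25697 = 558407 + 25697 = 584104$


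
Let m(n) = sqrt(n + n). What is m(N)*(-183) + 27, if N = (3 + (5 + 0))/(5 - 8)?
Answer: 27 - 244*I*sqrt(3) ≈ 27.0 - 422.62*I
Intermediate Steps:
N = -8/3 (N = (3 + 5)/(-3) = 8*(-1/3) = -8/3 ≈ -2.6667)
m(n) = sqrt(2)*sqrt(n) (m(n) = sqrt(2*n) = sqrt(2)*sqrt(n))
m(N)*(-183) + 27 = (sqrt(2)*sqrt(-8/3))*(-183) + 27 = (sqrt(2)*(2*I*sqrt(6)/3))*(-183) + 27 = (4*I*sqrt(3)/3)*(-183) + 27 = -244*I*sqrt(3) + 27 = 27 - 244*I*sqrt(3)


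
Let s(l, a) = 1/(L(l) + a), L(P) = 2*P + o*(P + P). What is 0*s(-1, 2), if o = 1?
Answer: 0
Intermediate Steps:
L(P) = 4*P (L(P) = 2*P + 1*(P + P) = 2*P + 1*(2*P) = 2*P + 2*P = 4*P)
s(l, a) = 1/(a + 4*l) (s(l, a) = 1/(4*l + a) = 1/(a + 4*l))
0*s(-1, 2) = 0/(2 + 4*(-1)) = 0/(2 - 4) = 0/(-2) = 0*(-1/2) = 0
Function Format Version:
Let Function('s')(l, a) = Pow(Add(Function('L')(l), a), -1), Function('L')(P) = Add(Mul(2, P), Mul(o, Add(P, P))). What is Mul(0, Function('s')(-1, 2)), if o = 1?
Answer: 0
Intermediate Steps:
Function('L')(P) = Mul(4, P) (Function('L')(P) = Add(Mul(2, P), Mul(1, Add(P, P))) = Add(Mul(2, P), Mul(1, Mul(2, P))) = Add(Mul(2, P), Mul(2, P)) = Mul(4, P))
Function('s')(l, a) = Pow(Add(a, Mul(4, l)), -1) (Function('s')(l, a) = Pow(Add(Mul(4, l), a), -1) = Pow(Add(a, Mul(4, l)), -1))
Mul(0, Function('s')(-1, 2)) = Mul(0, Pow(Add(2, Mul(4, -1)), -1)) = Mul(0, Pow(Add(2, -4), -1)) = Mul(0, Pow(-2, -1)) = Mul(0, Rational(-1, 2)) = 0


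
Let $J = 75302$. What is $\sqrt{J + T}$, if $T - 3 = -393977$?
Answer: $12 i \sqrt{2213} \approx 564.51 i$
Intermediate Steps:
$T = -393974$ ($T = 3 - 393977 = -393974$)
$\sqrt{J + T} = \sqrt{75302 - 393974} = \sqrt{-318672} = 12 i \sqrt{2213}$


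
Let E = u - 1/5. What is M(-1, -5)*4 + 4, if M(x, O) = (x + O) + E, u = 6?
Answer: 16/5 ≈ 3.2000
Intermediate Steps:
E = 29/5 (E = 6 - 1/5 = 6 - 1*⅕ = 6 - ⅕ = 29/5 ≈ 5.8000)
M(x, O) = 29/5 + O + x (M(x, O) = (x + O) + 29/5 = (O + x) + 29/5 = 29/5 + O + x)
M(-1, -5)*4 + 4 = (29/5 - 5 - 1)*4 + 4 = -⅕*4 + 4 = -⅘ + 4 = 16/5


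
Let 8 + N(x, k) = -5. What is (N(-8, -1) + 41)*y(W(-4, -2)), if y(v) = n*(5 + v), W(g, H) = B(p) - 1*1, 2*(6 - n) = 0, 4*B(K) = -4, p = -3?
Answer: 504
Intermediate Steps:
B(K) = -1 (B(K) = (1/4)*(-4) = -1)
n = 6 (n = 6 - 1/2*0 = 6 + 0 = 6)
N(x, k) = -13 (N(x, k) = -8 - 5 = -13)
W(g, H) = -2 (W(g, H) = -1 - 1*1 = -1 - 1 = -2)
y(v) = 30 + 6*v (y(v) = 6*(5 + v) = 30 + 6*v)
(N(-8, -1) + 41)*y(W(-4, -2)) = (-13 + 41)*(30 + 6*(-2)) = 28*(30 - 12) = 28*18 = 504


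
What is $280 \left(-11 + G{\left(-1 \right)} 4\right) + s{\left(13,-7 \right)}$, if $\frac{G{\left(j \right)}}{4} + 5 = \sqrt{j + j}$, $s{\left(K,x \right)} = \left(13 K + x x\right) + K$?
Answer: $-25249 + 4480 i \sqrt{2} \approx -25249.0 + 6335.7 i$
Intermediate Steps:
$s{\left(K,x \right)} = x^{2} + 14 K$ ($s{\left(K,x \right)} = \left(13 K + x^{2}\right) + K = \left(x^{2} + 13 K\right) + K = x^{2} + 14 K$)
$G{\left(j \right)} = -20 + 4 \sqrt{2} \sqrt{j}$ ($G{\left(j \right)} = -20 + 4 \sqrt{j + j} = -20 + 4 \sqrt{2 j} = -20 + 4 \sqrt{2} \sqrt{j}$)
$280 \left(-11 + G{\left(-1 \right)} 4\right) + s{\left(13,-7 \right)} = 280 \left(-11 + \left(-20 + 4 \sqrt{2} \sqrt{-1}\right) 4\right) + \left(\left(-7\right)^{2} + 14 \cdot 13\right) = 280 \left(-11 + \left(-20 + 4 \sqrt{2} i\right) 4\right) + \left(49 + 182\right) = 280 \left(-11 + \left(-20 + 4 i \sqrt{2}\right) 4\right) + 231 = 280 \left(-11 - \left(80 - 16 i \sqrt{2}\right)\right) + 231 = 280 \left(-91 + 16 i \sqrt{2}\right) + 231 = \left(-25480 + 4480 i \sqrt{2}\right) + 231 = -25249 + 4480 i \sqrt{2}$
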